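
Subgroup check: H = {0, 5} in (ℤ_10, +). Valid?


Subgroup test for H = {0, 5} in (ℤ_10, +):
(1) 0 ∈ H? Yes
(2) Closure: for all a,b ∈ H, (a+b) mod 10 ∈ H? Yes
(3) Inverses: for all a ∈ H, -a mod 10 ∈ H? Yes

Yes, H is a subgroup of ℤ_10


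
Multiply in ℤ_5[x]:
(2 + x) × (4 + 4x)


Expand and collect like terms; reduce coefficients mod 5:
x^0: 2·4 = 8 ≡ 3 (mod 5)
x^1: 2·4 + 1·4 = 12 ≡ 2 (mod 5)
x^2: 1·4 = 4 ≡ 4 (mod 5)
Result: 3 + 2x + 4x^2

f · g = 3 + 2x + 4x^2


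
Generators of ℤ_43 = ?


g generates ℤ_n iff gcd(g,n) = 1
Prime factors of 43: 43
Generators are g ∈ {1,...,42} not divisible by any of these primes.
Generators: {1, 2, 3, 4, 5, 6, 7, 8, 9, 10, 11, 12, 13, 14, 15, 16, 17, 18, 19, 20, 21, 22, 23, 24, 25, 26, 27, 28, 29, 30, 31, 32, 33, 34, 35, 36, 37, 38, 39, 40, 41, 42}
Number of generators = φ(43) = 42

Generators of ℤ_43 = {1, 2, 3, 4, 5, 6, 7, 8, 9, 10, 11, 12, 13, 14, 15, 16, 17, 18, 19, 20, 21, 22, 23, 24, 25, 26, 27, 28, 29, 30, 31, 32, 33, 34, 35, 36, 37, 38, 39, 40, 41, 42}


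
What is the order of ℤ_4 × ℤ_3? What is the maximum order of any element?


|ℤ_4 × ℤ_3| = 4 × 3 = 12
Max element order = lcm(4,3) = 12
Cyclic? Yes (gcd=1)

|ℤ_4×ℤ_3| = 12, max element order = 12


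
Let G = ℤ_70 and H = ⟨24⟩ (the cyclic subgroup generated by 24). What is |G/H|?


|⟨24⟩| = n / gcd(24, 70) = 70 / 2 = 35
H is normal (ℤ_70 is abelian).
|G/H| = |G| / |H| = 70 / 35 = 2

|G/H| = 2


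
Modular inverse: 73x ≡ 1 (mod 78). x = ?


Use the extended Euclidean algorithm to write 1 = 73·s + 78·t; then s mod 78 is the inverse.
Euclidean algorithm:
  73 = 0·78 + 73
  78 = 1·73 + 5
  73 = 14·5 + 3
  5 = 1·3 + 2
  3 = 1·2 + 1
  2 = 2·1 + 0
gcd(73,78) = 1
Back-substitution gives: 73·(31) + 78·(-29) = 1
So 73⁻¹ ≡ 31 ≡ 31 (mod 78)
Check: 73 × 31 = 2263 ≡ 1 (mod 78) ✓

73⁻¹ ≡ 31 (mod 78)


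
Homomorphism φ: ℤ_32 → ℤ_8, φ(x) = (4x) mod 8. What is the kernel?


Kernel = preimage of identity
ker(φ) = {x ∈ ℤ_32 : 4x ≡ 0 (mod 8)}. Since 8 | 32, φ is well-defined. The kernel is the cyclic subgroup ⟨2⟩ of ℤ_32 (order 16), i.e. {0, 2, 4, 6, 8, 10, 12, 14, 16, 18, 20, 22, 24, 26, 28, 30}

ker(φ) = {0, 2, 4, 6, 8, 10, 12, 14, 16, 18, 20, 22, 24, 26, 28, 30}


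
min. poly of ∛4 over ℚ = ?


∛4 satisfies x³ - 4 = 0, irreducible over ℚ (no rational root; 4 is not a perfect cube)

Minimal polynomial: x³ - 4


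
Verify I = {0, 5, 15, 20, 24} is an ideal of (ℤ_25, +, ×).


Check ideal conditions for I = {0, 5, 15, 20, 24} in ℤ_25:
(1) I is an additive subgroup? No
(2) For r ∈ ℤ_25 and a ∈ I: r·a ∈ I? No  [counterexample: r=2, a=5, r·a mod 25 = 10 ∉ I]

No, I is not an ideal of ℤ_25


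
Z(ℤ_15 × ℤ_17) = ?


Z(G) = {g ∈ G | gx = xg for all x ∈ G}
Direct product of abelian groups is abelian, so Z(G) = G

Z(ℤ_15 × ℤ_17) = ℤ_15 × ℤ_17


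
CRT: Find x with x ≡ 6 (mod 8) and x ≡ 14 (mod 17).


m₁ = 8, m₂ = 17, gcd = 1, so CRT applies. M = m₁·m₂ = 136
Let M₁ = M/m₁ = 17, M₂ = M/m₂ = 8
Find y₁ ≡ M₁⁻¹ (mod m₁): 17⁻¹ ≡ 1 (mod 8)
Find y₂ ≡ M₂⁻¹ (mod m₂): 8⁻¹ ≡ 15 (mod 17)
x = a₁·M₁·y₁ + a₂·M₂·y₂ = 6·17·1 + 14·8·15 = 1782
Reduce mod 136: x ≡ 14
Check: 14 mod 8 = 6 ✓, 14 mod 17 = 14 ✓

x ≡ 14 (mod 136)


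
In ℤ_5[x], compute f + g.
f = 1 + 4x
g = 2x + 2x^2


Add coefficients mod 5:
x^0: 1 + 0 = 1 (mod 5)
x^1: 4 + 2 = 1 (mod 5)
x^2: 0 + 2 = 2 (mod 5)
Result: 1 + x + 2x^2

f + g = 1 + x + 2x^2


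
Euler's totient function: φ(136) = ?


Factor n: 136 = 2^3 × 17
φ(n) = n · ∏(1 - 1/p) over distinct primes p | n
φ(136) = 136 · (1 - 1/2) · (1 - 1/17) = 64

φ(136) = 64


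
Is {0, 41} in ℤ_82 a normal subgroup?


H = {0, 41} in ℤ_82
ℤ_82 is abelian; every subgroup of an abelian group is normal

Yes, normal subgroup


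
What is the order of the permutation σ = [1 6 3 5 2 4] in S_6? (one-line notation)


Cycle decomposition: (2 6 4 5)
Cycle lengths: 4
Order = lcm(4) = 4

ord(σ) = 4


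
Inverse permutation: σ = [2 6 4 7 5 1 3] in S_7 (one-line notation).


To find σ⁻¹, swap domain and range:
σ(1) = 2 → σ⁻¹(2) = 1
σ(2) = 6 → σ⁻¹(6) = 2
σ(3) = 4 → σ⁻¹(4) = 3
σ(4) = 7 → σ⁻¹(7) = 4
σ(5) = 5 → σ⁻¹(5) = 5
σ(6) = 1 → σ⁻¹(1) = 6
σ(7) = 3 → σ⁻¹(3) = 7

σ⁻¹ = [6 1 7 3 5 2 4]


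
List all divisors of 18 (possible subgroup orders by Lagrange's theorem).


Lagrange's theorem: |H| divides |G|
|G| = 18
Divisors of 18: 1, 2, 3, 6, 9, 18

Possible subgroup orders: {1, 2, 3, 6, 9, 18}


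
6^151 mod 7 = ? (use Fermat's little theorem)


Fermat's little theorem: if p is prime and gcd(a,p)=1, then a^(p-1) ≡ 1 (mod p)
p = 7 is prime, gcd(6,7) = 1
Reduce exponent: 151 mod 6 = 1
So 6^151 ≡ 6^1 (mod 7)
6^1 mod 7 = 6

6^151 ≡ 6 (mod 7)


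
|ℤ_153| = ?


ℤ_n has n elements.

|ℤ_153| = 153


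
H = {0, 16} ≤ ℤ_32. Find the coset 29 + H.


29 + H = {29 + h (mod 32) : h ∈ H}
29+0=29, 29+16=13
29 + H = {13, 29} = 13 + H

29 + H = {13, 29}


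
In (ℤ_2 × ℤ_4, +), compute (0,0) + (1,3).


Operation: componentwise addition mod (2, 4)
(0,0) + (1,3) = ((a₁+b₁) mod 2, (a₂+b₂) mod 4) with a = (0,0), b = (1,3)

(0,0) + (1,3) = (1,3)


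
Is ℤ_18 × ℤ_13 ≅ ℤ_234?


Comparing ℤ_18 × ℤ_13 and ℤ_234:
gcd(18,13) = 1, so ℤ_18 × ℤ_13 ≅ ℤ_234 (CRT)

Yes, ℤ_18 × ℤ_13 ≅ ℤ_234


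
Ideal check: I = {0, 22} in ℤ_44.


Check ideal conditions for I = {0, 22} in ℤ_44:
(1) I is an additive subgroup? Yes
(2) For r ∈ ℤ_44 and a ∈ I: r·a ∈ I? Yes

Yes, I is an ideal of ℤ_44


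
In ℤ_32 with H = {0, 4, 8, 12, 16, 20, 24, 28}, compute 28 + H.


28 + H = {28 + h (mod 32) : h ∈ H}
28+0=28, 28+4=0, 28+8=4, 28+12=8, 28+16=12, 28+20=16, 28+24=20, 28+28=24
28 + H = {0, 4, 8, 12, 16, 20, 24, 28} = 0 + H

28 + H = {0, 4, 8, 12, 16, 20, 24, 28}


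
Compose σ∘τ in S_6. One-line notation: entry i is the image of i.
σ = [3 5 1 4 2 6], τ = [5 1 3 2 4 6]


σ∘τ: apply τ first, then σ
1 →τ 5 →σ 2
2 →τ 1 →σ 3
3 →τ 3 →σ 1
4 →τ 2 →σ 5
5 →τ 4 →σ 4
6 →τ 6 →σ 6

σ∘τ = [2 3 1 5 4 6]


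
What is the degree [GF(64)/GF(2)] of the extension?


GF(64) = GF(2^6), so the extension degree is 6

[GF(64)/GF(2)] = 6


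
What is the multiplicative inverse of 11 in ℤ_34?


Use the extended Euclidean algorithm to write 1 = 11·s + 34·t; then s mod 34 is the inverse.
Euclidean algorithm:
  11 = 0·34 + 11
  34 = 3·11 + 1
  11 = 11·1 + 0
gcd(11,34) = 1
Back-substitution gives: 11·(-3) + 34·(1) = 1
So 11⁻¹ ≡ -3 ≡ 31 (mod 34)
Check: 11 × 31 = 341 ≡ 1 (mod 34) ✓

11⁻¹ ≡ 31 (mod 34)


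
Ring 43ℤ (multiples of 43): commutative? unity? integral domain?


43ℤ is a commutative ring under +,× but has no multiplicative identity (1 ∉ 43ℤ); it has no zero divisors, but without unity it is not an integral domain
Commutative: Yes
Integral domain: No
Has unity: No

43ℤ (multiples of 43): Commutative=Yes, Unity=No


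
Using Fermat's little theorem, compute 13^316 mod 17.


Fermat's little theorem: if p is prime and gcd(a,p)=1, then a^(p-1) ≡ 1 (mod p)
p = 17 is prime, gcd(13,17) = 1
Reduce exponent: 316 mod 16 = 12
So 13^316 ≡ 13^12 (mod 17)
13^12 mod 17 = 1

13^316 ≡ 1 (mod 17)


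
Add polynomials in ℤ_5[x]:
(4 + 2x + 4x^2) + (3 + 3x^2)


Add coefficients mod 5:
x^0: 4 + 3 = 2 (mod 5)
x^1: 2 + 0 = 2 (mod 5)
x^2: 4 + 3 = 2 (mod 5)
Result: 2 + 2x + 2x^2

f + g = 2 + 2x + 2x^2


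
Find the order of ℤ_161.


ℤ_n has n elements.

|ℤ_161| = 161


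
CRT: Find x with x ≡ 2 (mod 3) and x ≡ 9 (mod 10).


m₁ = 3, m₂ = 10, gcd = 1, so CRT applies. M = m₁·m₂ = 30
Let M₁ = M/m₁ = 10, M₂ = M/m₂ = 3
Find y₁ ≡ M₁⁻¹ (mod m₁): 10⁻¹ ≡ 1 (mod 3)
Find y₂ ≡ M₂⁻¹ (mod m₂): 3⁻¹ ≡ 7 (mod 10)
x = a₁·M₁·y₁ + a₂·M₂·y₂ = 2·10·1 + 9·3·7 = 209
Reduce mod 30: x ≡ 29
Check: 29 mod 3 = 2 ✓, 29 mod 10 = 9 ✓

x ≡ 29 (mod 30)


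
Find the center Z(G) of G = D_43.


Z(G) = {g ∈ G | gx = xg for all x ∈ G}
For odd n, Z(D_n) = {e}: no nontrivial rotation commutes with all reflections

Z(D_43) = {e}


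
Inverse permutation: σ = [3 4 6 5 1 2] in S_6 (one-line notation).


To find σ⁻¹, swap domain and range:
σ(1) = 3 → σ⁻¹(3) = 1
σ(2) = 4 → σ⁻¹(4) = 2
σ(3) = 6 → σ⁻¹(6) = 3
σ(4) = 5 → σ⁻¹(5) = 4
σ(5) = 1 → σ⁻¹(1) = 5
σ(6) = 2 → σ⁻¹(2) = 6

σ⁻¹ = [5 6 1 2 4 3]


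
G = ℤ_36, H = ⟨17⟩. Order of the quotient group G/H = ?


|⟨17⟩| = n / gcd(17, 36) = 36 / 1 = 36
H is normal (ℤ_36 is abelian).
|G/H| = |G| / |H| = 36 / 36 = 1

|G/H| = 1


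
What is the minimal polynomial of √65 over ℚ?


√65 satisfies x² - 65 = 0, irreducible over ℚ since 65 is squarefree

Minimal polynomial: x² - 65


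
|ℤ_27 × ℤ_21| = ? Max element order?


|ℤ_27 × ℤ_21| = 27 × 21 = 567
Max element order = lcm(27,21) = 189
Cyclic? No (gcd=3)

|ℤ_27×ℤ_21| = 567, max element order = 189


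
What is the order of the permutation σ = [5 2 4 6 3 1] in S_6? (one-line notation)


Cycle decomposition: (1 5 3 4 6)
Cycle lengths: 5
Order = lcm(5) = 5

ord(σ) = 5


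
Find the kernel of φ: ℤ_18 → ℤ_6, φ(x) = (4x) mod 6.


Kernel = preimage of identity
ker(φ) = {x ∈ ℤ_18 : 4x ≡ 0 (mod 6)}. Since 6 | 18, φ is well-defined. The kernel is the cyclic subgroup ⟨3⟩ of ℤ_18 (order 6), i.e. {0, 3, 6, 9, 12, 15}

ker(φ) = {0, 3, 6, 9, 12, 15}


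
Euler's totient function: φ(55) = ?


Factor n: 55 = 5 × 11
φ(n) = n · ∏(1 - 1/p) over distinct primes p | n
φ(55) = 55 · (1 - 1/5) · (1 - 1/11) = 40

φ(55) = 40


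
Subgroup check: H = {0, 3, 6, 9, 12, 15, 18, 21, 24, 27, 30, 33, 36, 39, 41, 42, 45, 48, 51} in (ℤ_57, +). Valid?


Subgroup test for H = {0, 3, 6, 9, 12, 15, 18, 21, 24, 27, 30, 33, 36, 39, 41, 42, 45, 48, 51} in (ℤ_57, +):
(1) 0 ∈ H? Yes
(2) Closure: for all a,b ∈ H, (a+b) mod 57 ∈ H? No  [counterexample: 3 + 41 = 44 ∉ H]
(3) Inverses: for all a ∈ H, -a mod 57 ∈ H? No

No, H is not a subgroup of ℤ_57


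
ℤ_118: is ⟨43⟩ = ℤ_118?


g generates ℤ_n iff gcd(g, n) = 1
gcd(43, 118) = 1
Since gcd = 1, 43 is a generator.

Yes, 43 generates ℤ_118


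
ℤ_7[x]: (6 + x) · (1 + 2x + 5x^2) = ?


Expand and collect like terms; reduce coefficients mod 7:
x^0: 6·1 = 6 ≡ 6 (mod 7)
x^1: 6·2 + 1·1 = 13 ≡ 6 (mod 7)
x^2: 6·5 + 1·2 = 32 ≡ 4 (mod 7)
x^3: 1·5 = 5 ≡ 5 (mod 7)
Result: 6 + 6x + 4x^2 + 5x^3

f · g = 6 + 6x + 4x^2 + 5x^3


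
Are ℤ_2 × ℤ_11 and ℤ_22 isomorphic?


Comparing ℤ_2 × ℤ_11 and ℤ_22:
gcd(2,11) = 1, so ℤ_2 × ℤ_11 ≅ ℤ_22 (CRT)

Yes, ℤ_2 × ℤ_11 ≅ ℤ_22


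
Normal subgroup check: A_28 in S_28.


H = A_28 in S_28
A_28 has index 2 in S_28, and every subgroup of index 2 is normal

Yes, normal subgroup


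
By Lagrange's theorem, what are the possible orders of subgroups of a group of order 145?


Lagrange's theorem: |H| divides |G|
|G| = 145
Divisors of 145: 1, 5, 29, 145

Possible subgroup orders: {1, 5, 29, 145}


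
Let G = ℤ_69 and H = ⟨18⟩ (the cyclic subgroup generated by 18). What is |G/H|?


|⟨18⟩| = n / gcd(18, 69) = 69 / 3 = 23
H is normal (ℤ_69 is abelian).
|G/H| = |G| / |H| = 69 / 23 = 3

|G/H| = 3


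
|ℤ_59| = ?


ℤ_n has n elements.

|ℤ_59| = 59


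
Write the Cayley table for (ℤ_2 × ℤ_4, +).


Elements: {(0,0), (0,1), (0,2), (0,3), (1,0), (1,1), (1,2), (1,3)}
Operation: componentwise addition mod (2, 4)
Entry (a, b) = ((a₁+b₁) mod 2, (a₂+b₂) mod 4)

Cayley table:
      | (0,0) | (0,1) | (0,2) | (0,3) | (1,0) | (1,1) | (1,2) | (1,3)
(0,0) | (0,0) | (0,1) | (0,2) | (0,3) | (1,0) | (1,1) | (1,2) | (1,3)
(0,1) | (0,1) | (0,2) | (0,3) | (0,0) | (1,1) | (1,2) | (1,3) | (1,0)
(0,2) | (0,2) | (0,3) | (0,0) | (0,1) | (1,2) | (1,3) | (1,0) | (1,1)
(0,3) | (0,3) | (0,0) | (0,1) | (0,2) | (1,3) | (1,0) | (1,1) | (1,2)
(1,0) | (1,0) | (1,1) | (1,2) | (1,3) | (0,0) | (0,1) | (0,2) | (0,3)
(1,1) | (1,1) | (1,2) | (1,3) | (1,0) | (0,1) | (0,2) | (0,3) | (0,0)
(1,2) | (1,2) | (1,3) | (1,0) | (1,1) | (0,2) | (0,3) | (0,0) | (0,1)
(1,3) | (1,3) | (1,0) | (1,1) | (1,2) | (0,3) | (0,0) | (0,1) | (0,2)


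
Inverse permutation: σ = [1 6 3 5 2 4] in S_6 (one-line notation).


To find σ⁻¹, swap domain and range:
σ(1) = 1 → σ⁻¹(1) = 1
σ(2) = 6 → σ⁻¹(6) = 2
σ(3) = 3 → σ⁻¹(3) = 3
σ(4) = 5 → σ⁻¹(5) = 4
σ(5) = 2 → σ⁻¹(2) = 5
σ(6) = 4 → σ⁻¹(4) = 6

σ⁻¹ = [1 5 3 6 4 2]


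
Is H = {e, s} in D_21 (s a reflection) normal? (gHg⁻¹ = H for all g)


H = {e, s} in D_21 (s a reflection)
r·s·r⁻¹ = sr⁻² ≠ s for n ≥ 3, so {e, s} is not closed under conjugation

No, not a normal subgroup


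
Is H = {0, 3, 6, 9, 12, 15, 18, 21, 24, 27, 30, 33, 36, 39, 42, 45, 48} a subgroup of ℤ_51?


Subgroup test for H = {0, 3, 6, 9, 12, 15, 18, 21, 24, 27, 30, 33, 36, 39, 42, 45, 48} in (ℤ_51, +):
(1) 0 ∈ H? Yes
(2) Closure: for all a,b ∈ H, (a+b) mod 51 ∈ H? Yes
(3) Inverses: for all a ∈ H, -a mod 51 ∈ H? Yes

Yes, H is a subgroup of ℤ_51


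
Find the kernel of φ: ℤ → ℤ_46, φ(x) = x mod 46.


Kernel = preimage of identity
ker(φ) = {x ∈ ℤ : x ≡ 0 (mod 46)} = 46ℤ = {0, ±46, ±92, ...}

ker(φ) = 46ℤ


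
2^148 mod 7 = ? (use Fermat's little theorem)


Fermat's little theorem: if p is prime and gcd(a,p)=1, then a^(p-1) ≡ 1 (mod p)
p = 7 is prime, gcd(2,7) = 1
Reduce exponent: 148 mod 6 = 4
So 2^148 ≡ 2^4 (mod 7)
2^4 mod 7 = 2

2^148 ≡ 2 (mod 7)


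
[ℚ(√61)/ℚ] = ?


√61 has minimal polynomial x² - 61 (irreducible over ℚ since 61 is squarefree)

[ℚ(√61)/ℚ] = 2


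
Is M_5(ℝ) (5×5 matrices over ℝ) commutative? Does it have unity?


Matrix multiplication is non-commutative for n ≥ 2; the identity matrix I is the unity; singular matrices give zero divisors, so not an integral domain
Commutative: No
Integral domain: No
Has unity: Yes

M_5(ℝ) (5×5 matrices over ℝ): Commutative=No, Unity=Yes


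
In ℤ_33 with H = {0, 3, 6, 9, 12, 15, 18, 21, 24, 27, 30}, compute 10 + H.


10 + H = {10 + h (mod 33) : h ∈ H}
10+0=10, 10+3=13, 10+6=16, 10+9=19, 10+12=22, 10+15=25, 10+18=28, 10+21=31, 10+24=1, 10+27=4, 10+30=7
10 + H = {1, 4, 7, 10, 13, 16, 19, 22, 25, 28, 31} = 1 + H

10 + H = {1, 4, 7, 10, 13, 16, 19, 22, 25, 28, 31}


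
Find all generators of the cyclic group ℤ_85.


g generates ℤ_n iff gcd(g,n) = 1
Prime factors of 85: 5, 17
Generators are g ∈ {1,...,84} not divisible by any of these primes.
Generators: {1, 2, 3, 4, 6, 7, 8, 9, 11, 12, 13, 14, 16, 18, 19, 21, 22, 23, 24, 26, 27, 28, 29, 31, 32, 33, 36, 37, 38, 39, 41, 42, 43, 44, 46, 47, 48, 49, 52, 53, 54, 56, 57, 58, 59, 61, 62, 63, 64, 66, 67, 69, 71, 72, 73, 74, 76, 77, 78, 79, 81, 82, 83, 84}
Number of generators = φ(85) = 64

Generators of ℤ_85 = {1, 2, 3, 4, 6, 7, 8, 9, 11, 12, 13, 14, 16, 18, 19, 21, 22, 23, 24, 26, 27, 28, 29, 31, 32, 33, 36, 37, 38, 39, 41, 42, 43, 44, 46, 47, 48, 49, 52, 53, 54, 56, 57, 58, 59, 61, 62, 63, 64, 66, 67, 69, 71, 72, 73, 74, 76, 77, 78, 79, 81, 82, 83, 84}


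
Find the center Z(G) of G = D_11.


Z(G) = {g ∈ G | gx = xg for all x ∈ G}
For odd n, Z(D_n) = {e}: no nontrivial rotation commutes with all reflections

Z(D_11) = {e}


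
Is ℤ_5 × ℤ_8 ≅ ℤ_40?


Comparing ℤ_5 × ℤ_8 and ℤ_40:
gcd(5,8) = 1, so ℤ_5 × ℤ_8 ≅ ℤ_40 (CRT)

Yes, ℤ_5 × ℤ_8 ≅ ℤ_40


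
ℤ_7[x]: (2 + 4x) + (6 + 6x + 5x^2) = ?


Add coefficients mod 7:
x^0: 2 + 6 = 1 (mod 7)
x^1: 4 + 6 = 3 (mod 7)
x^2: 0 + 5 = 5 (mod 7)
Result: 1 + 3x + 5x^2

f + g = 1 + 3x + 5x^2


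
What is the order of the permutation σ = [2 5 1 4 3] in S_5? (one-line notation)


Cycle decomposition: (1 2 5 3)
Cycle lengths: 4
Order = lcm(4) = 4

ord(σ) = 4


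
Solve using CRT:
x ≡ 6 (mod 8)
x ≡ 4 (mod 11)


m₁ = 8, m₂ = 11, gcd = 1, so CRT applies. M = m₁·m₂ = 88
Let M₁ = M/m₁ = 11, M₂ = M/m₂ = 8
Find y₁ ≡ M₁⁻¹ (mod m₁): 11⁻¹ ≡ 3 (mod 8)
Find y₂ ≡ M₂⁻¹ (mod m₂): 8⁻¹ ≡ 7 (mod 11)
x = a₁·M₁·y₁ + a₂·M₂·y₂ = 6·11·3 + 4·8·7 = 422
Reduce mod 88: x ≡ 70
Check: 70 mod 8 = 6 ✓, 70 mod 11 = 4 ✓

x ≡ 70 (mod 88)


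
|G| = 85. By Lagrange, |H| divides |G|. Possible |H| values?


Lagrange's theorem: |H| divides |G|
|G| = 85
Divisors of 85: 1, 5, 17, 85

Possible subgroup orders: {1, 5, 17, 85}


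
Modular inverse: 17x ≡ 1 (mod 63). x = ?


Use the extended Euclidean algorithm to write 1 = 17·s + 63·t; then s mod 63 is the inverse.
Euclidean algorithm:
  17 = 0·63 + 17
  63 = 3·17 + 12
  17 = 1·12 + 5
  12 = 2·5 + 2
  5 = 2·2 + 1
  2 = 2·1 + 0
gcd(17,63) = 1
Back-substitution gives: 17·(26) + 63·(-7) = 1
So 17⁻¹ ≡ 26 ≡ 26 (mod 63)
Check: 17 × 26 = 442 ≡ 1 (mod 63) ✓

17⁻¹ ≡ 26 (mod 63)


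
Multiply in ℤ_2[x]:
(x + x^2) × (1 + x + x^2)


Expand and collect like terms; reduce coefficients mod 2:
x^0: 0·1 = 0 ≡ 0 (mod 2)
x^1: 0·1 + 1·1 = 1 ≡ 1 (mod 2)
x^2: 0·1 + 1·1 + 1·1 = 2 ≡ 0 (mod 2)
x^3: 1·1 + 1·1 = 2 ≡ 0 (mod 2)
x^4: 1·1 = 1 ≡ 1 (mod 2)
Result: x + x^4

f · g = x + x^4


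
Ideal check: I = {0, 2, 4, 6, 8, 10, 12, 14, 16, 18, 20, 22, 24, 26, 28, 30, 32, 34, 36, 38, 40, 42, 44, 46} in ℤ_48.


Check ideal conditions for I = {0, 2, 4, 6, 8, 10, 12, 14, 16, 18, 20, 22, 24, 26, 28, 30, 32, 34, 36, 38, 40, 42, 44, 46} in ℤ_48:
(1) I is an additive subgroup? Yes
(2) For r ∈ ℤ_48 and a ∈ I: r·a ∈ I? Yes

Yes, I is an ideal of ℤ_48


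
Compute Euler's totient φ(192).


Factor n: 192 = 2^6 × 3
φ(n) = n · ∏(1 - 1/p) over distinct primes p | n
φ(192) = 192 · (1 - 1/2) · (1 - 1/3) = 64

φ(192) = 64


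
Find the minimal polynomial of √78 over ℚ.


√78 satisfies x² - 78 = 0, irreducible over ℚ since 78 is squarefree

Minimal polynomial: x² - 78


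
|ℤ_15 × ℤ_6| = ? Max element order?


|ℤ_15 × ℤ_6| = 15 × 6 = 90
Max element order = lcm(15,6) = 30
Cyclic? No (gcd=3)

|ℤ_15×ℤ_6| = 90, max element order = 30


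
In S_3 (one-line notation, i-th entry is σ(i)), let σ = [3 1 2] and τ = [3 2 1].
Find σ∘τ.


σ∘τ: apply τ first, then σ
1 →τ 3 →σ 2
2 →τ 2 →σ 1
3 →τ 1 →σ 3

σ∘τ = [2 1 3]


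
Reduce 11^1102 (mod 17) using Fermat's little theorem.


Fermat's little theorem: if p is prime and gcd(a,p)=1, then a^(p-1) ≡ 1 (mod p)
p = 17 is prime, gcd(11,17) = 1
Reduce exponent: 1102 mod 16 = 14
So 11^1102 ≡ 11^14 (mod 17)
11^14 mod 17 = 9

11^1102 ≡ 9 (mod 17)


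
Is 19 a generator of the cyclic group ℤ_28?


g generates ℤ_n iff gcd(g, n) = 1
gcd(19, 28) = 1
Since gcd = 1, 19 is a generator.

Yes, 19 generates ℤ_28


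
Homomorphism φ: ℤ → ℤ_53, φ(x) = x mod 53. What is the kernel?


Kernel = preimage of identity
ker(φ) = {x ∈ ℤ : x ≡ 0 (mod 53)} = 53ℤ = {0, ±53, ±106, ...}

ker(φ) = 53ℤ


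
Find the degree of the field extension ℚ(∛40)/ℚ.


∛40 has minimal polynomial x³ - 40 (irreducible over ℚ since 40 is not a perfect cube)

[ℚ(∛40)/ℚ] = 3


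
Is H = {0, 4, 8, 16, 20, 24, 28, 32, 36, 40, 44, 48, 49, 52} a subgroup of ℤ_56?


Subgroup test for H = {0, 4, 8, 16, 20, 24, 28, 32, 36, 40, 44, 48, 49, 52} in (ℤ_56, +):
(1) 0 ∈ H? Yes
(2) Closure: for all a,b ∈ H, (a+b) mod 56 ∈ H? No  [counterexample: 4 + 8 = 12 ∉ H]
(3) Inverses: for all a ∈ H, -a mod 56 ∈ H? No

No, H is not a subgroup of ℤ_56


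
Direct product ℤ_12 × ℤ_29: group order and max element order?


|ℤ_12 × ℤ_29| = 12 × 29 = 348
Max element order = lcm(12,29) = 348
Cyclic? Yes (gcd=1)

|ℤ_12×ℤ_29| = 348, max element order = 348


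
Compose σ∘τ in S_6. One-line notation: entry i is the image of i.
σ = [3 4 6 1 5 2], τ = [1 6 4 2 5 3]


σ∘τ: apply τ first, then σ
1 →τ 1 →σ 3
2 →τ 6 →σ 2
3 →τ 4 →σ 1
4 →τ 2 →σ 4
5 →τ 5 →σ 5
6 →τ 3 →σ 6

σ∘τ = [3 2 1 4 5 6]


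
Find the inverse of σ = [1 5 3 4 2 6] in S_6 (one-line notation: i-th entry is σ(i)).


To find σ⁻¹, swap domain and range:
σ(1) = 1 → σ⁻¹(1) = 1
σ(2) = 5 → σ⁻¹(5) = 2
σ(3) = 3 → σ⁻¹(3) = 3
σ(4) = 4 → σ⁻¹(4) = 4
σ(5) = 2 → σ⁻¹(2) = 5
σ(6) = 6 → σ⁻¹(6) = 6

σ⁻¹ = [1 5 3 4 2 6]


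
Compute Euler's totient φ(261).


Factor n: 261 = 3^2 × 29
φ(n) = n · ∏(1 - 1/p) over distinct primes p | n
φ(261) = 261 · (1 - 1/3) · (1 - 1/29) = 168

φ(261) = 168


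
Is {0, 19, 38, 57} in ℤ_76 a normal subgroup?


H = {0, 19, 38, 57} in ℤ_76
ℤ_76 is abelian; every subgroup of an abelian group is normal

Yes, normal subgroup


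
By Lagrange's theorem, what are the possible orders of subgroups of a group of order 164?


Lagrange's theorem: |H| divides |G|
|G| = 164
Divisors of 164: 1, 2, 4, 41, 82, 164

Possible subgroup orders: {1, 2, 4, 41, 82, 164}


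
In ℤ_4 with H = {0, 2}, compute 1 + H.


1 + H = {1 + h (mod 4) : h ∈ H}
1+0=1, 1+2=3

1 + H = {1, 3}


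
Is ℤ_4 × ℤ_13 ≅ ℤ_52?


Comparing ℤ_4 × ℤ_13 and ℤ_52:
gcd(4,13) = 1, so ℤ_4 × ℤ_13 ≅ ℤ_52 (CRT)

Yes, ℤ_4 × ℤ_13 ≅ ℤ_52


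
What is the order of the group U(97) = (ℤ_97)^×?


U(n) is the group of units mod n; |U(n)| = φ(n)
|U(97)| = φ(97) = 96

|U(97) = (ℤ_97)^×| = 96


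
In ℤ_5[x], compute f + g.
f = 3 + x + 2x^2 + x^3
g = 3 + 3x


Add coefficients mod 5:
x^0: 3 + 3 = 1 (mod 5)
x^1: 1 + 3 = 4 (mod 5)
x^2: 2 + 0 = 2 (mod 5)
x^3: 1 + 0 = 1 (mod 5)
Result: 1 + 4x + 2x^2 + x^3

f + g = 1 + 4x + 2x^2 + x^3


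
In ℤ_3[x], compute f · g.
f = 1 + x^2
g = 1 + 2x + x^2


Expand and collect like terms; reduce coefficients mod 3:
x^0: 1·1 = 1 ≡ 1 (mod 3)
x^1: 1·2 + 0·1 = 2 ≡ 2 (mod 3)
x^2: 1·1 + 0·2 + 1·1 = 2 ≡ 2 (mod 3)
x^3: 0·1 + 1·2 = 2 ≡ 2 (mod 3)
x^4: 1·1 = 1 ≡ 1 (mod 3)
Result: 1 + 2x + 2x^2 + 2x^3 + x^4

f · g = 1 + 2x + 2x^2 + 2x^3 + x^4


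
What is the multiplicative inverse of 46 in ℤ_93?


Use the extended Euclidean algorithm to write 1 = 46·s + 93·t; then s mod 93 is the inverse.
Euclidean algorithm:
  46 = 0·93 + 46
  93 = 2·46 + 1
  46 = 46·1 + 0
gcd(46,93) = 1
Back-substitution gives: 46·(-2) + 93·(1) = 1
So 46⁻¹ ≡ -2 ≡ 91 (mod 93)
Check: 46 × 91 = 4186 ≡ 1 (mod 93) ✓

46⁻¹ ≡ 91 (mod 93)


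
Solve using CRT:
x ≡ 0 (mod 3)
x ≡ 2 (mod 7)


m₁ = 3, m₂ = 7, gcd = 1, so CRT applies. M = m₁·m₂ = 21
Let M₁ = M/m₁ = 7, M₂ = M/m₂ = 3
Find y₁ ≡ M₁⁻¹ (mod m₁): 7⁻¹ ≡ 1 (mod 3)
Find y₂ ≡ M₂⁻¹ (mod m₂): 3⁻¹ ≡ 5 (mod 7)
x = a₁·M₁·y₁ + a₂·M₂·y₂ = 0·7·1 + 2·3·5 = 30
Reduce mod 21: x ≡ 9
Check: 9 mod 3 = 0 ✓, 9 mod 7 = 2 ✓

x ≡ 9 (mod 21)


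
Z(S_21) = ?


Z(G) = {g ∈ G | gx = xg for all x ∈ G}
S_n is non-abelian for n ≥ 3; Z(S_21) is trivial

Z(S_21) = {e}


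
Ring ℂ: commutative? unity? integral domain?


ℂ is a field: commutative, has unity, every nonzero element is a unit (hence an integral domain)
Commutative: Yes
Integral domain: Yes
Has unity: Yes

ℂ: Commutative=Yes, Unity=Yes


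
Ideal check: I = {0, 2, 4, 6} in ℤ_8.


Check ideal conditions for I = {0, 2, 4, 6} in ℤ_8:
(1) I is an additive subgroup? Yes
(2) For r ∈ ℤ_8 and a ∈ I: r·a ∈ I? Yes

Yes, I is an ideal of ℤ_8


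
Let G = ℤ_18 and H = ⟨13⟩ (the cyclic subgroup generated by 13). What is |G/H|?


|⟨13⟩| = n / gcd(13, 18) = 18 / 1 = 18
H is normal (ℤ_18 is abelian).
|G/H| = |G| / |H| = 18 / 18 = 1

|G/H| = 1


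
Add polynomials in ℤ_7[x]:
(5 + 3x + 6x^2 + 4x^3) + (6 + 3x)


Add coefficients mod 7:
x^0: 5 + 6 = 4 (mod 7)
x^1: 3 + 3 = 6 (mod 7)
x^2: 6 + 0 = 6 (mod 7)
x^3: 4 + 0 = 4 (mod 7)
Result: 4 + 6x + 6x^2 + 4x^3

f + g = 4 + 6x + 6x^2 + 4x^3


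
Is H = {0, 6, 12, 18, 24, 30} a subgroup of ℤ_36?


Subgroup test for H = {0, 6, 12, 18, 24, 30} in (ℤ_36, +):
(1) 0 ∈ H? Yes
(2) Closure: for all a,b ∈ H, (a+b) mod 36 ∈ H? Yes
(3) Inverses: for all a ∈ H, -a mod 36 ∈ H? Yes

Yes, H is a subgroup of ℤ_36


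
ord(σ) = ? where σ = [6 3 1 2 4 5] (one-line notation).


Cycle decomposition: (1 6 5 4 2 3)
Cycle lengths: 6
Order = lcm(6) = 6

ord(σ) = 6


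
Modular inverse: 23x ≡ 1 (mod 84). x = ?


Use the extended Euclidean algorithm to write 1 = 23·s + 84·t; then s mod 84 is the inverse.
Euclidean algorithm:
  23 = 0·84 + 23
  84 = 3·23 + 15
  23 = 1·15 + 8
  15 = 1·8 + 7
  8 = 1·7 + 1
  7 = 7·1 + 0
gcd(23,84) = 1
Back-substitution gives: 23·(11) + 84·(-3) = 1
So 23⁻¹ ≡ 11 ≡ 11 (mod 84)
Check: 23 × 11 = 253 ≡ 1 (mod 84) ✓

23⁻¹ ≡ 11 (mod 84)


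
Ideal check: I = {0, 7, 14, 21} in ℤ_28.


Check ideal conditions for I = {0, 7, 14, 21} in ℤ_28:
(1) I is an additive subgroup? Yes
(2) For r ∈ ℤ_28 and a ∈ I: r·a ∈ I? Yes

Yes, I is an ideal of ℤ_28


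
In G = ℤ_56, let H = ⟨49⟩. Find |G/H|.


|⟨49⟩| = n / gcd(49, 56) = 56 / 7 = 8
H is normal (ℤ_56 is abelian).
|G/H| = |G| / |H| = 56 / 8 = 7

|G/H| = 7


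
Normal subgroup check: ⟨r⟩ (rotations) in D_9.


H = ⟨r⟩ (rotations) in D_9
The rotation subgroup ⟨r⟩ has index 2 in D_9, so it is normal

Yes, normal subgroup


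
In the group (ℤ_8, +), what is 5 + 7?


Operation: addition mod 8
5 + 7 = (a + b) mod 8 with a = 5, b = 7

5 + 7 = 4


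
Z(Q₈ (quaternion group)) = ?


Z(G) = {g ∈ G | gx = xg for all x ∈ G}
In Q₈ = {±1, ±i, ±j, ±k}, only ±1 commute with every element

Z(Q₈ (quaternion group)) = {1, -1}


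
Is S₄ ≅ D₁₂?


Comparing S₄ and D₁₂:
S₄ has trivial center; D₁₂ has center {e, r⁶}

No, S₄ ≇ D₁₂


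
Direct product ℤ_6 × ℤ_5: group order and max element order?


|ℤ_6 × ℤ_5| = 6 × 5 = 30
Max element order = lcm(6,5) = 30
Cyclic? Yes (gcd=1)

|ℤ_6×ℤ_5| = 30, max element order = 30


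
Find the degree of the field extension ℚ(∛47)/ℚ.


∛47 has minimal polynomial x³ - 47 (irreducible over ℚ since 47 is not a perfect cube)

[ℚ(∛47)/ℚ] = 3


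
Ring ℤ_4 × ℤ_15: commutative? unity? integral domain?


Direct product ring; commutative with unity (1,1); but (1,0)·(0,1) = (0,0) gives zero divisors, so not an integral domain
Commutative: Yes
Integral domain: No
Has unity: Yes

ℤ_4 × ℤ_15: Commutative=Yes, Unity=Yes


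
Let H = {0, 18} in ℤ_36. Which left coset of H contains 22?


22 + H = {22 + h (mod 36) : h ∈ H}
22+0=22, 22+18=4
22 + H = {4, 22} = 4 + H

22 + H = {4, 22}


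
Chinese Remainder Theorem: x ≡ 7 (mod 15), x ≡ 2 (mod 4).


m₁ = 15, m₂ = 4, gcd = 1, so CRT applies. M = m₁·m₂ = 60
Let M₁ = M/m₁ = 4, M₂ = M/m₂ = 15
Find y₁ ≡ M₁⁻¹ (mod m₁): 4⁻¹ ≡ 4 (mod 15)
Find y₂ ≡ M₂⁻¹ (mod m₂): 15⁻¹ ≡ 3 (mod 4)
x = a₁·M₁·y₁ + a₂·M₂·y₂ = 7·4·4 + 2·15·3 = 202
Reduce mod 60: x ≡ 22
Check: 22 mod 15 = 7 ✓, 22 mod 4 = 2 ✓

x ≡ 22 (mod 60)


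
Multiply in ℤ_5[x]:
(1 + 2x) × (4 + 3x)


Expand and collect like terms; reduce coefficients mod 5:
x^0: 1·4 = 4 ≡ 4 (mod 5)
x^1: 1·3 + 2·4 = 11 ≡ 1 (mod 5)
x^2: 2·3 = 6 ≡ 1 (mod 5)
Result: 4 + x + x^2

f · g = 4 + x + x^2


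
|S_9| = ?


|S_n| = n! (number of permutations of n symbols)
|S_9| = 9! = 362880

|S_9| = 362880


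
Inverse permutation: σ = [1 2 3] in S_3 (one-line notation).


To find σ⁻¹, swap domain and range:
σ(1) = 1 → σ⁻¹(1) = 1
σ(2) = 2 → σ⁻¹(2) = 2
σ(3) = 3 → σ⁻¹(3) = 3

σ⁻¹ = [1 2 3]


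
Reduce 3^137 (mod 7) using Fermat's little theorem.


Fermat's little theorem: if p is prime and gcd(a,p)=1, then a^(p-1) ≡ 1 (mod p)
p = 7 is prime, gcd(3,7) = 1
Reduce exponent: 137 mod 6 = 5
So 3^137 ≡ 3^5 (mod 7)
3^5 mod 7 = 5

3^137 ≡ 5 (mod 7)


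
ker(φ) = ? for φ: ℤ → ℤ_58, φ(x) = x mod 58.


Kernel = preimage of identity
ker(φ) = {x ∈ ℤ : x ≡ 0 (mod 58)} = 58ℤ = {0, ±58, ±116, ...}

ker(φ) = 58ℤ


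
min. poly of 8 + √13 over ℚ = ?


Let α = 8 + √13. Then α - 8 = √13, so (α - 8)² = 13, giving α² - 16α + 51 = 0. Degree 2 and α ∉ ℚ, so this is the minimal polynomial.

Minimal polynomial: x² - 16x + 51


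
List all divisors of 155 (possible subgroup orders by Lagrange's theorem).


Lagrange's theorem: |H| divides |G|
|G| = 155
Divisors of 155: 1, 5, 31, 155

Possible subgroup orders: {1, 5, 31, 155}


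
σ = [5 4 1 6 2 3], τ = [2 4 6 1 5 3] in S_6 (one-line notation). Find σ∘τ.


σ∘τ: apply τ first, then σ
1 →τ 2 →σ 4
2 →τ 4 →σ 6
3 →τ 6 →σ 3
4 →τ 1 →σ 5
5 →τ 5 →σ 2
6 →τ 3 →σ 1

σ∘τ = [4 6 3 5 2 1]


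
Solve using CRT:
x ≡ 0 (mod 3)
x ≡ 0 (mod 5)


m₁ = 3, m₂ = 5, gcd = 1, so CRT applies. M = m₁·m₂ = 15
Let M₁ = M/m₁ = 5, M₂ = M/m₂ = 3
Find y₁ ≡ M₁⁻¹ (mod m₁): 5⁻¹ ≡ 2 (mod 3)
Find y₂ ≡ M₂⁻¹ (mod m₂): 3⁻¹ ≡ 2 (mod 5)
x = a₁·M₁·y₁ + a₂·M₂·y₂ = 0·5·2 + 0·3·2 = 0
Reduce mod 15: x ≡ 0
Check: 0 mod 3 = 0 ✓, 0 mod 5 = 0 ✓

x ≡ 0 (mod 15)


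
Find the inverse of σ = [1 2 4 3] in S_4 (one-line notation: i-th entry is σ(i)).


To find σ⁻¹, swap domain and range:
σ(1) = 1 → σ⁻¹(1) = 1
σ(2) = 2 → σ⁻¹(2) = 2
σ(3) = 4 → σ⁻¹(4) = 3
σ(4) = 3 → σ⁻¹(3) = 4

σ⁻¹ = [1 2 4 3]


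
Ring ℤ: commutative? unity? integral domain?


integers form a commutative ring with unity 1; no zero divisors
Commutative: Yes
Integral domain: Yes
Has unity: Yes

ℤ: Commutative=Yes, Unity=Yes


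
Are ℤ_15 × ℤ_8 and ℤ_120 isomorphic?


Comparing ℤ_15 × ℤ_8 and ℤ_120:
gcd(15,8) = 1, so ℤ_15 × ℤ_8 ≅ ℤ_120 (CRT)

Yes, ℤ_15 × ℤ_8 ≅ ℤ_120


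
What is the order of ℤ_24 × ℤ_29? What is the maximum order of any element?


|ℤ_24 × ℤ_29| = 24 × 29 = 696
Max element order = lcm(24,29) = 696
Cyclic? Yes (gcd=1)

|ℤ_24×ℤ_29| = 696, max element order = 696


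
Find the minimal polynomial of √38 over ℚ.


√38 satisfies x² - 38 = 0, irreducible over ℚ since 38 is squarefree

Minimal polynomial: x² - 38


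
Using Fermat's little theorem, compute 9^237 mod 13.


Fermat's little theorem: if p is prime and gcd(a,p)=1, then a^(p-1) ≡ 1 (mod p)
p = 13 is prime, gcd(9,13) = 1
Reduce exponent: 237 mod 12 = 9
So 9^237 ≡ 9^9 (mod 13)
9^9 mod 13 = 1

9^237 ≡ 1 (mod 13)


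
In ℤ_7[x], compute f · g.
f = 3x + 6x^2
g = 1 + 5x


Expand and collect like terms; reduce coefficients mod 7:
x^0: 0·1 = 0 ≡ 0 (mod 7)
x^1: 0·5 + 3·1 = 3 ≡ 3 (mod 7)
x^2: 3·5 + 6·1 = 21 ≡ 0 (mod 7)
x^3: 6·5 = 30 ≡ 2 (mod 7)
Result: 3x + 2x^3

f · g = 3x + 2x^3


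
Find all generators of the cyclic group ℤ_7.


g generates ℤ_n iff gcd(g,n) = 1
Checking each g ∈ {1,...,6}:
gcd(1,7) = 1
gcd(2,7) = 1
gcd(3,7) = 1
gcd(4,7) = 1
gcd(5,7) = 1
gcd(6,7) = 1
Generators: {1, 2, 3, 4, 5, 6}
Number of generators = φ(7) = 6

Generators of ℤ_7 = {1, 2, 3, 4, 5, 6}


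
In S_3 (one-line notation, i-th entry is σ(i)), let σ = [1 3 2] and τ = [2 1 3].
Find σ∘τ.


σ∘τ: apply τ first, then σ
1 →τ 2 →σ 3
2 →τ 1 →σ 1
3 →τ 3 →σ 2

σ∘τ = [3 1 2]


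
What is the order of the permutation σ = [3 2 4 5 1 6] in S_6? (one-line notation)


Cycle decomposition: (1 3 4 5)
Cycle lengths: 4
Order = lcm(4) = 4

ord(σ) = 4


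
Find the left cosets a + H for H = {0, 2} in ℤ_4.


H = {0, 2}, |H| = 2
Number of cosets = |G|/|H| = 4/2 = 2
0 + H = {0, 2}
1 + H = {1, 3}

Cosets: 0+H={0,2}; 1+H={1,3}


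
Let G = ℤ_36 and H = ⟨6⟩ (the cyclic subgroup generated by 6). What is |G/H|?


|⟨6⟩| = n / gcd(6, 36) = 36 / 6 = 6
H is normal (ℤ_36 is abelian).
|G/H| = |G| / |H| = 36 / 6 = 6

|G/H| = 6


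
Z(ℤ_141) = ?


Z(G) = {g ∈ G | gx = xg for all x ∈ G}
ℤ_141 is abelian, so Z(G) = G

Z(ℤ_141) = ℤ_141


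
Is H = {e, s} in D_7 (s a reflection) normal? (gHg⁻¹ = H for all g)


H = {e, s} in D_7 (s a reflection)
r·s·r⁻¹ = sr⁻² ≠ s for n ≥ 3, so {e, s} is not closed under conjugation

No, not a normal subgroup


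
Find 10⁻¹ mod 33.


Use the extended Euclidean algorithm to write 1 = 10·s + 33·t; then s mod 33 is the inverse.
Euclidean algorithm:
  10 = 0·33 + 10
  33 = 3·10 + 3
  10 = 3·3 + 1
  3 = 3·1 + 0
gcd(10,33) = 1
Back-substitution gives: 10·(10) + 33·(-3) = 1
So 10⁻¹ ≡ 10 ≡ 10 (mod 33)
Check: 10 × 10 = 100 ≡ 1 (mod 33) ✓

10⁻¹ ≡ 10 (mod 33)


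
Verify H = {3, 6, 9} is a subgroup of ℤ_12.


Subgroup test for H = {3, 6, 9} in (ℤ_12, +):
(1) 0 ∈ H? No
(2) Closure: for all a,b ∈ H, (a+b) mod 12 ∈ H? No  [counterexample: 3 + 9 = 0 ∉ H]
(3) Inverses: for all a ∈ H, -a mod 12 ∈ H? Yes

No, H is not a subgroup of ℤ_12


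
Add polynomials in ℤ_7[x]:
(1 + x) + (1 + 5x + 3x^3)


Add coefficients mod 7:
x^0: 1 + 1 = 2 (mod 7)
x^1: 1 + 5 = 6 (mod 7)
x^2: 0 + 0 = 0 (mod 7)
x^3: 0 + 3 = 3 (mod 7)
Result: 2 + 6x + 3x^3

f + g = 2 + 6x + 3x^3


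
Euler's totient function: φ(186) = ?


Factor n: 186 = 2 × 3 × 31
φ(n) = n · ∏(1 - 1/p) over distinct primes p | n
φ(186) = 186 · (1 - 1/2) · (1 - 1/3) · (1 - 1/31) = 60

φ(186) = 60


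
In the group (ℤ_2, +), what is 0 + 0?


Operation: addition mod 2
0 + 0 = (a + b) mod 2 with a = 0, b = 0

0 + 0 = 0


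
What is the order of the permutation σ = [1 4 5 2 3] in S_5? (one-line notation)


Cycle decomposition: (2 4) (3 5)
Cycle lengths: 2, 2
Order = lcm(2, 2) = 2

ord(σ) = 2


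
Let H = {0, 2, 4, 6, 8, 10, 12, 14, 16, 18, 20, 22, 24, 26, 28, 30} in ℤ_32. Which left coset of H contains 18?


18 + H = {18 + h (mod 32) : h ∈ H}
18+0=18, 18+2=20, 18+4=22, 18+6=24, 18+8=26, 18+10=28, 18+12=30, 18+14=0, 18+16=2, 18+18=4, 18+20=6, 18+22=8, 18+24=10, 18+26=12, 18+28=14, 18+30=16
18 + H = {0, 2, 4, 6, 8, 10, 12, 14, 16, 18, 20, 22, 24, 26, 28, 30} = 0 + H

18 + H = {0, 2, 4, 6, 8, 10, 12, 14, 16, 18, 20, 22, 24, 26, 28, 30}


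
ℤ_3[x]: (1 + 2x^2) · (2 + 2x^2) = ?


Expand and collect like terms; reduce coefficients mod 3:
x^0: 1·2 = 2 ≡ 2 (mod 3)
x^1: 1·0 + 0·2 = 0 ≡ 0 (mod 3)
x^2: 1·2 + 0·0 + 2·2 = 6 ≡ 0 (mod 3)
x^3: 0·2 + 2·0 = 0 ≡ 0 (mod 3)
x^4: 2·2 = 4 ≡ 1 (mod 3)
Result: 2 + x^4

f · g = 2 + x^4


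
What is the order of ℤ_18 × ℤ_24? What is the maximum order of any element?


|ℤ_18 × ℤ_24| = 18 × 24 = 432
Max element order = lcm(18,24) = 72
Cyclic? No (gcd=6)

|ℤ_18×ℤ_24| = 432, max element order = 72


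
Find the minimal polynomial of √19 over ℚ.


√19 satisfies x² - 19 = 0, irreducible over ℚ since 19 is squarefree

Minimal polynomial: x² - 19


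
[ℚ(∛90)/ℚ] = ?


∛90 has minimal polynomial x³ - 90 (irreducible over ℚ since 90 is not a perfect cube)

[ℚ(∛90)/ℚ] = 3


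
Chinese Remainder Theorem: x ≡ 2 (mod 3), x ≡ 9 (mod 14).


m₁ = 3, m₂ = 14, gcd = 1, so CRT applies. M = m₁·m₂ = 42
Let M₁ = M/m₁ = 14, M₂ = M/m₂ = 3
Find y₁ ≡ M₁⁻¹ (mod m₁): 14⁻¹ ≡ 2 (mod 3)
Find y₂ ≡ M₂⁻¹ (mod m₂): 3⁻¹ ≡ 5 (mod 14)
x = a₁·M₁·y₁ + a₂·M₂·y₂ = 2·14·2 + 9·3·5 = 191
Reduce mod 42: x ≡ 23
Check: 23 mod 3 = 2 ✓, 23 mod 14 = 9 ✓

x ≡ 23 (mod 42)


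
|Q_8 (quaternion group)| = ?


Q_8 = {±1, ±i, ±j, ±k}
|Q_8| = 8

|Q_8 (quaternion group)| = 8


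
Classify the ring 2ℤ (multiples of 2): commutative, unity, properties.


2ℤ is a commutative ring under +,× but has no multiplicative identity (1 ∉ 2ℤ); it has no zero divisors, but without unity it is not an integral domain
Commutative: Yes
Integral domain: No
Has unity: No

2ℤ (multiples of 2): Commutative=Yes, Unity=No


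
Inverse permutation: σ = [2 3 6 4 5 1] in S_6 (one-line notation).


To find σ⁻¹, swap domain and range:
σ(1) = 2 → σ⁻¹(2) = 1
σ(2) = 3 → σ⁻¹(3) = 2
σ(3) = 6 → σ⁻¹(6) = 3
σ(4) = 4 → σ⁻¹(4) = 4
σ(5) = 5 → σ⁻¹(5) = 5
σ(6) = 1 → σ⁻¹(1) = 6

σ⁻¹ = [6 1 2 4 5 3]


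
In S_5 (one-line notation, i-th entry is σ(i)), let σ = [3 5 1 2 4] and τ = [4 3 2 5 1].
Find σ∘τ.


σ∘τ: apply τ first, then σ
1 →τ 4 →σ 2
2 →τ 3 →σ 1
3 →τ 2 →σ 5
4 →τ 5 →σ 4
5 →τ 1 →σ 3

σ∘τ = [2 1 5 4 3]


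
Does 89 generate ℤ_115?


g generates ℤ_n iff gcd(g, n) = 1
gcd(89, 115) = 1
Since gcd = 1, 89 is a generator.

Yes, 89 generates ℤ_115


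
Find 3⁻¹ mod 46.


Use the extended Euclidean algorithm to write 1 = 3·s + 46·t; then s mod 46 is the inverse.
Euclidean algorithm:
  3 = 0·46 + 3
  46 = 15·3 + 1
  3 = 3·1 + 0
gcd(3,46) = 1
Back-substitution gives: 3·(-15) + 46·(1) = 1
So 3⁻¹ ≡ -15 ≡ 31 (mod 46)
Check: 3 × 31 = 93 ≡ 1 (mod 46) ✓

3⁻¹ ≡ 31 (mod 46)


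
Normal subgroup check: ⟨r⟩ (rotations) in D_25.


H = ⟨r⟩ (rotations) in D_25
The rotation subgroup ⟨r⟩ has index 2 in D_25, so it is normal

Yes, normal subgroup


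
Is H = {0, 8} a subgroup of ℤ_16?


Subgroup test for H = {0, 8} in (ℤ_16, +):
(1) 0 ∈ H? Yes
(2) Closure: for all a,b ∈ H, (a+b) mod 16 ∈ H? Yes
(3) Inverses: for all a ∈ H, -a mod 16 ∈ H? Yes

Yes, H is a subgroup of ℤ_16


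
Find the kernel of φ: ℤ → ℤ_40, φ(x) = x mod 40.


Kernel = preimage of identity
ker(φ) = {x ∈ ℤ : x ≡ 0 (mod 40)} = 40ℤ = {0, ±40, ±80, ...}

ker(φ) = 40ℤ


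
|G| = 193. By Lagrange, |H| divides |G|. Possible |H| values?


Lagrange's theorem: |H| divides |G|
|G| = 193
Divisors of 193: 1, 193

Possible subgroup orders: {1, 193}


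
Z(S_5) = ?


Z(G) = {g ∈ G | gx = xg for all x ∈ G}
S_n is non-abelian for n ≥ 3; Z(S_5) is trivial

Z(S_5) = {e}


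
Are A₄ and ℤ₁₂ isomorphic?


Comparing A₄ and ℤ₁₂:
A₄ is non-abelian, ℤ₁₂ is abelian

No, A₄ ≇ ℤ₁₂


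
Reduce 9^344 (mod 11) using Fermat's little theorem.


Fermat's little theorem: if p is prime and gcd(a,p)=1, then a^(p-1) ≡ 1 (mod p)
p = 11 is prime, gcd(9,11) = 1
Reduce exponent: 344 mod 10 = 4
So 9^344 ≡ 9^4 (mod 11)
9^4 mod 11 = 5

9^344 ≡ 5 (mod 11)


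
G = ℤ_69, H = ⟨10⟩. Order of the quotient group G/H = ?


|⟨10⟩| = n / gcd(10, 69) = 69 / 1 = 69
H is normal (ℤ_69 is abelian).
|G/H| = |G| / |H| = 69 / 69 = 1

|G/H| = 1


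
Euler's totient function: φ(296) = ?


Factor n: 296 = 2^3 × 37
φ(n) = n · ∏(1 - 1/p) over distinct primes p | n
φ(296) = 296 · (1 - 1/2) · (1 - 1/37) = 144

φ(296) = 144


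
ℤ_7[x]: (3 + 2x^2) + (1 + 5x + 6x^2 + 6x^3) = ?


Add coefficients mod 7:
x^0: 3 + 1 = 4 (mod 7)
x^1: 0 + 5 = 5 (mod 7)
x^2: 2 + 6 = 1 (mod 7)
x^3: 0 + 6 = 6 (mod 7)
Result: 4 + 5x + x^2 + 6x^3

f + g = 4 + 5x + x^2 + 6x^3


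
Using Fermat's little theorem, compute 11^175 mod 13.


Fermat's little theorem: if p is prime and gcd(a,p)=1, then a^(p-1) ≡ 1 (mod p)
p = 13 is prime, gcd(11,13) = 1
Reduce exponent: 175 mod 12 = 7
So 11^175 ≡ 11^7 (mod 13)
11^7 mod 13 = 2

11^175 ≡ 2 (mod 13)
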